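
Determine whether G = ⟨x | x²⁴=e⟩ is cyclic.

|G| = 24. The element x has order 24 (its powers give 24 distinct elements), so ⟨x⟩ = G and G is cyclic.

Answer: Yes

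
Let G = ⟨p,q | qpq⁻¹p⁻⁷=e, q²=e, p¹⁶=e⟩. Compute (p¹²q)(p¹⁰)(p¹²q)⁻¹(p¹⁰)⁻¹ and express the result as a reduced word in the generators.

[(p¹²q), (p¹⁰)] = (p¹²q)·(p¹⁰)·(p¹²q)⁻¹·(p¹⁰)⁻¹.
  (p¹²q) · (p¹⁰) = p²q
  (p²q) · (p¹²q) = p⁶
  (p⁶) · (p⁶) = p¹²

Answer: p¹²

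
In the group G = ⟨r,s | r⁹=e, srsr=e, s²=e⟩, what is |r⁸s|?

Compute successive powers until reaching e:
  (r⁸s)¹ = r⁸s, (r⁸s)² = e.
The smallest positive k with (r⁸s)ᵏ = e is 2.

Answer: 2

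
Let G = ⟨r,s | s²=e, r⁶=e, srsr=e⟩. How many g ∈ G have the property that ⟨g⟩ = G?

⟨g⟩ = G would require ord(g) = |G| = 12, but the maximum element order in G is 6 < 12. So G is not cyclic and no single element generates it: the count is 0.

Answer: 0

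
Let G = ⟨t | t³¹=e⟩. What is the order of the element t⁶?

Compute successive powers until reaching e:
  (t⁶)¹ = t⁶, (t⁶)² = t¹², (t⁶)³ = t¹⁸, (t⁶)⁴ = t²⁴, (t⁶)⁵ = t³⁰, (t⁶)⁶ = t⁵, (t⁶)⁷ = t¹¹, (t⁶)⁸ = t¹⁷, (t⁶)⁹ = t²³, (t⁶)¹⁰ = t²⁹, (t⁶)¹¹ = t⁴, (t⁶)¹² = t¹⁰, (t⁶)¹³ = t¹⁶, (t⁶)¹⁴ = t²², (t⁶)¹⁵ = t²⁸, (t⁶)¹⁶ = t³, (t⁶)¹⁷ = t⁹, (t⁶)¹⁸ = t¹⁵, (t⁶)¹⁹ = t²¹, (t⁶)²⁰ = t²⁷, (t⁶)²¹ = t², (t⁶)²² = t⁸, (t⁶)²³ = t¹⁴, (t⁶)²⁴ = t²⁰, (t⁶)²⁵ = t²⁶, (t⁶)²⁶ = t, (t⁶)²⁷ = t⁷, (t⁶)²⁸ = t¹³, (t⁶)²⁹ = t¹⁹, (t⁶)³⁰ = t²⁵, (t⁶)³¹ = e.
The smallest positive k with (t⁶)ᵏ = e is 31.

Answer: 31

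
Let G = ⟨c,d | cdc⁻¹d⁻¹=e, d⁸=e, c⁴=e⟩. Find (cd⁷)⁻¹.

The order of (cd⁷) is 8 (smallest k with (cd⁷)ᵏ = e), so (cd⁷)⁻¹ = (cd⁷)⁷ = c³d.
Check: (cd⁷) · (c³d) → (cd⁷) · c³ = d⁷;   (d⁷) · d = e, giving e as required.

Answer: c³d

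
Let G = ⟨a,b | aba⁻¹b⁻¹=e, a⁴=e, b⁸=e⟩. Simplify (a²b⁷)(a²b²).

Compute (a²b⁷) · (a²b²) by multiplying left to right and reducing via the relations at each step:
  (a²b⁷) · a² = b⁷
  (b⁷) · b² = b

Answer: b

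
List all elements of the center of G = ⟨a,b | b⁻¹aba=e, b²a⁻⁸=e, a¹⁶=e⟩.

An element z ∈ Z(G) iff z commutes with every generator.
For example a⁸ is central: (a⁸)·a = a⁹ = a·(a⁸); (a⁸)·b = b⁻¹ = b·(a⁸).
Whereas a ∉ Z(G) since a·b = ab ≠ a⁷b⁻¹ = b·a.
Checking each of the 32 elements this way gives Z(G) = {e, a⁸}, of order 2.

Answer: {e, a⁸}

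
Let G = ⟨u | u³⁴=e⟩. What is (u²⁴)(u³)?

Compute (u²⁴) · (u³) by multiplying left to right and reducing via the relations at each step:
  (u²⁴) · u³ = u²⁷

Answer: u²⁷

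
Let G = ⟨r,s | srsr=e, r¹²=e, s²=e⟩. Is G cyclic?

Every cyclic group is abelian. But r·s = rs while s·r = r¹¹s, so r·s ≠ s·r and G is not abelian. Hence G is not cyclic.

Answer: No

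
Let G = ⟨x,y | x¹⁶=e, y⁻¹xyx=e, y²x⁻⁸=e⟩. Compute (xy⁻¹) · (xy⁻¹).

Compute (xy⁻¹) · (xy⁻¹) by multiplying left to right and reducing via the relations at each step:
  (xy⁻¹) · x = y⁻¹
  (y⁻¹) · y⁻¹ = x⁸

Answer: x⁸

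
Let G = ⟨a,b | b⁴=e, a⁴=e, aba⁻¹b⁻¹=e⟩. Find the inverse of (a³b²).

The order of (a³b²) is 4 (smallest k with (a³b²)ᵏ = e), so (a³b²)⁻¹ = (a³b²)³ = ab².
Check: (a³b²) · (ab²) → (a³b²) · a = b²;   (b²) · b² = e, giving e as required.

Answer: ab²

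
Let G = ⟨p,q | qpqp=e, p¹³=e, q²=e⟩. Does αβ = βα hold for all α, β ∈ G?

p·q = pq but q·p = p¹²q, so p·q ≠ q·p and G is not abelian.

Answer: No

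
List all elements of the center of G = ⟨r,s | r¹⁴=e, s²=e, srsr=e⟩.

An element z ∈ Z(G) iff z commutes with every generator.
For example r⁷ is central: (r⁷)·r = r⁸ = r·(r⁷); (r⁷)·s = r⁷s = s·(r⁷).
Whereas r ∉ Z(G) since r·s = rs ≠ r¹³s = s·r.
Checking each of the 28 elements this way gives Z(G) = {e, r⁷}, of order 2.

Answer: {e, r⁷}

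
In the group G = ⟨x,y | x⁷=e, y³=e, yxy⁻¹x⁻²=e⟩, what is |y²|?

Compute successive powers until reaching e:
  (y²)¹ = y², (y²)² = y, (y²)³ = e.
The smallest positive k with (y²)ᵏ = e is 3.

Answer: 3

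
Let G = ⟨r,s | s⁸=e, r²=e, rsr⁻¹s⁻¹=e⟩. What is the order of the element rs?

Compute successive powers until reaching e:
  (rs)¹ = rs, (rs)² = s², (rs)³ = rs³, (rs)⁴ = s⁴, (rs)⁵ = rs⁵, (rs)⁶ = s⁶, (rs)⁷ = rs⁷, (rs)⁸ = e.
The smallest positive k with (rs)ᵏ = e is 8.

Answer: 8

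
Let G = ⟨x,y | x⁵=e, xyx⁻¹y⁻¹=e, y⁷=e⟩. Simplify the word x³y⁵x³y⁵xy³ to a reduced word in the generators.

Multiply left to right, reducing at each step:
  (x³) · y⁵ = x³y⁵
  (x³y⁵) · x³ = xy⁵
  (xy⁵) · y⁵ = xy³
  (xy³) · x = x²y³
  (x²y³) · y³ = x²y⁶

Answer: x²y⁶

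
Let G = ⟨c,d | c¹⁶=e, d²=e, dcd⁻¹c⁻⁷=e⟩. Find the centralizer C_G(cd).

⟨cd⟩ ⊆ C_G(cd) since powers of cd commute with cd; so |C_G(cd)| ≥ |⟨cd⟩| = 4.
By orbit–stabilizer, |C_G(cd)| = |G| / |conj. class of cd| = 32 / 8 = 4.
The 4 elements commuting with cd are {e, c⁸, cd, c⁹d}.

Answer: {e, c⁸, cd, c⁹d}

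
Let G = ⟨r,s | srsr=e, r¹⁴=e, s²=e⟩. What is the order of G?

Enumerate words in the generators, reducing via the relations: the distinct elements are
  {e, r, s, rs, r², r³, r⁴, r⁵, r⁶, r⁷, r⁸, r⁹, r²s, r³s, r¹², r¹³, r¹¹, r¹⁰, r⁴s, r⁵s, r⁶s, r⁷s, r⁸s, r⁹s, r¹²s, r¹³s, r¹¹s, r¹⁰s}.
No further products give new elements, so |G| = 28.

Answer: 28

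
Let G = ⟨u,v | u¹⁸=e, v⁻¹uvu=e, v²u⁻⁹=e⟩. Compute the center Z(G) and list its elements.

An element z ∈ Z(G) iff z commutes with every generator.
For example u⁹ is central: (u⁹)·u = u¹⁰ = u·(u⁹); (u⁹)·v = v⁻¹ = v·(u⁹).
Whereas u ∉ Z(G) since u·v = uv ≠ u⁸v⁻¹ = v·u.
Checking each of the 36 elements this way gives Z(G) = {e, u⁹}, of order 2.

Answer: {e, u⁹}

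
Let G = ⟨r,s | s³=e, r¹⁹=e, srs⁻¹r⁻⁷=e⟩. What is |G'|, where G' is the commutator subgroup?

G' = [G, G] is generated by all commutators. The generator-pair commutators are: [r, s] = r¹³.
The subgroup they normally generate is {e, r, r², r³, r⁴, r⁵, r⁶, r⁷, r⁸, r⁹, r¹⁰, r¹¹, r¹², r¹³, r¹⁴, r¹⁵, r¹⁶, r¹⁷, r¹⁸}, of order 19.
Check: |G/G'| = 57/19 = 3 is the order of the abelianisation.

Answer: 19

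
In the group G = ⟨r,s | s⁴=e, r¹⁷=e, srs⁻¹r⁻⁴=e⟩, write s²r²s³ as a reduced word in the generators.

Multiply left to right, reducing at each step:
  (s²) · r² = r¹⁵s²
  (r¹⁵s²) · s³ = r¹⁵s

Answer: r¹⁵s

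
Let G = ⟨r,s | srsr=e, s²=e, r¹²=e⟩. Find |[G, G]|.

G' = [G, G] is generated by all commutators. The generator-pair commutators are: [r, s] = r².
The subgroup they normally generate is {e, r², r⁴, r⁶, r⁸, r¹⁰}, of order 6.
Check: |G/G'| = 24/6 = 4 is the order of the abelianisation.

Answer: 6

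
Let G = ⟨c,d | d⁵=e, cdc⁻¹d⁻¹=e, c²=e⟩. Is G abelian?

Each pair of generators commutes: c·d = cd = d·c. Since the generators pairwise commute, every element of G commutes with every other, so G is abelian.

Answer: Yes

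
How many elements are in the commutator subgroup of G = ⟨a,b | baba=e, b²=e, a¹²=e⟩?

G' = [G, G] is generated by all commutators. The generator-pair commutators are: [a, b] = a².
The subgroup they normally generate is {e, a², a⁴, a⁶, a⁸, a¹⁰}, of order 6.
Check: |G/G'| = 24/6 = 4 is the order of the abelianisation.

Answer: 6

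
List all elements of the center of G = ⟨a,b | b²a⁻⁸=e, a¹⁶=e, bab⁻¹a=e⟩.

An element z ∈ Z(G) iff z commutes with every generator.
For example a⁸ is central: (a⁸)·a = a⁹ = a·(a⁸); (a⁸)·b = b⁻¹ = b·(a⁸).
Whereas a ∉ Z(G) since a·b = ab ≠ a⁷b⁻¹ = b·a.
Checking each of the 32 elements this way gives Z(G) = {e, a⁸}, of order 2.

Answer: {e, a⁸}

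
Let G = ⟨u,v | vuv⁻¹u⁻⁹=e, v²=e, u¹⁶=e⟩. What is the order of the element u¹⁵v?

Compute successive powers until reaching e:
  (u¹⁵v)¹ = u¹⁵v, (u¹⁵v)² = u⁶, (u¹⁵v)³ = u⁵v, (u¹⁵v)⁴ = u¹², (u¹⁵v)⁵ = u¹¹v, (u¹⁵v)⁶ = u², (u¹⁵v)⁷ = uv, (u¹⁵v)⁸ = u⁸, (u¹⁵v)⁹ = u⁷v, (u¹⁵v)¹⁰ = u¹⁴, (u¹⁵v)¹¹ = u¹³v, (u¹⁵v)¹² = u⁴, (u¹⁵v)¹³ = u³v, (u¹⁵v)¹⁴ = u¹⁰, (u¹⁵v)¹⁵ = u⁹v, (u¹⁵v)¹⁶ = e.
The smallest positive k with (u¹⁵v)ᵏ = e is 16.

Answer: 16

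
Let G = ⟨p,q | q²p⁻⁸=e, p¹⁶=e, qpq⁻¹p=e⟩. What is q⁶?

Compute successive powers of q, reducing at each step:
  q²: q · q = p⁸
  q³: (p⁸) · q = q⁻¹
  q⁴: (q⁻¹) · q = e
  q⁵: e · q = q
  q⁶: q · q = p⁸

Answer: p⁸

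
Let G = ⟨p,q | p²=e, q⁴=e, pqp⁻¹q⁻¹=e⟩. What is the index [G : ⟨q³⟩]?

First find ord(q³) by computing successive powers:
  (q³)¹ = q³, (q³)² = q², (q³)³ = q, (q³)⁴ = e.
So |⟨q³⟩| = ord(q³) = 4. With |G| = 8, by Lagrange [G : ⟨q³⟩] = 8/4 = 2.

Answer: 2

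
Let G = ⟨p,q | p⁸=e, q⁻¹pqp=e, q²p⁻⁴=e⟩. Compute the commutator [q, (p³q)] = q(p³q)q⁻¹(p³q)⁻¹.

[q, (p³q)] = q·(p³q)·q⁻¹·(p³q)⁻¹.
  q · (p³q) = p
  p · (q⁻¹) = pq⁻¹
  (pq⁻¹) · (p³q⁻¹) = p²

Answer: p²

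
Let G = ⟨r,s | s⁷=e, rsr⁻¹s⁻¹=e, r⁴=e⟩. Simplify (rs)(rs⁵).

Compute (rs) · (rs⁵) by multiplying left to right and reducing via the relations at each step:
  (rs) · r = r²s
  (r²s) · s⁵ = r²s⁶

Answer: r²s⁶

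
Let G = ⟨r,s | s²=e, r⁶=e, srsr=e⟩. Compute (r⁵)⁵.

Compute successive powers of (r⁵), reducing at each step:
  (r⁵)²: (r⁵) · r⁵ = r⁴
  (r⁵)³: (r⁴) · r⁵ = r³
  (r⁵)⁴: (r³) · r⁵ = r²
  (r⁵)⁵: (r²) · r⁵ = r

Answer: r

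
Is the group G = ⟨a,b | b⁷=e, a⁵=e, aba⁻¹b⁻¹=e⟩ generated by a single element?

|G| = 35. The element ab has order 35 (its powers give 35 distinct elements), so ⟨ab⟩ = G and G is cyclic.

Answer: Yes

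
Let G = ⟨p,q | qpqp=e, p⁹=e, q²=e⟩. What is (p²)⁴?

Compute successive powers of (p²), reducing at each step:
  (p²)²: (p²) · p² = p⁴
  (p²)³: (p⁴) · p² = p⁶
  (p²)⁴: (p⁶) · p² = p⁸

Answer: p⁸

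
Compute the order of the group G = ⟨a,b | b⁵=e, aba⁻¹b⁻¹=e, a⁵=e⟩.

Enumerate words in the generators, reducing via the relations: the distinct elements are
  {a, b, e, ab, a², a³, a⁴, b², b³, b⁴, ab², ab³, ab⁴, a²b, a³b, a⁴b, a²b², a²b³, a²b⁴, a³b², a³b³, a³b⁴, a⁴b², a⁴b³, a⁴b⁴}.
No further products give new elements, so |G| = 25.

Answer: 25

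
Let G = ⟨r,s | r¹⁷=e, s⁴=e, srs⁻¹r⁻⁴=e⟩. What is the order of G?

Enumerate words in the generators, reducing via the relations: the distinct elements are
  {e, r, s, rs, r², r³, r⁴, r⁵, r⁶, r⁷, r⁸, r⁹, s², s³, rs², rs³, r²s, r³s, r¹², r¹³, r¹¹, r¹⁰, r¹⁴, r¹⁵, r¹⁶, r⁴s, r⁵s, r⁶s, r⁷s, r⁸s, r⁹s, r²s², r²s³, r³s², r³s³, r¹²s, r¹³s, r¹¹s, r¹⁰s, r¹⁴s, r¹⁵s, r¹⁶s, r⁴s², r⁴s³, r⁵s², r⁵s³, r⁶s², r⁶s³, r⁷s², r⁷s³, r⁸s², r⁸s³, r⁹s², r⁹s³, r¹²s², r¹²s³, r¹³s², r¹³s³, r¹¹s², r¹¹s³, r¹⁰s², r¹⁰s³, r¹⁴s², r¹⁴s³, r¹⁵s², r¹⁵s³, r¹⁶s², r¹⁶s³}.
No further products give new elements, so |G| = 68.

Answer: 68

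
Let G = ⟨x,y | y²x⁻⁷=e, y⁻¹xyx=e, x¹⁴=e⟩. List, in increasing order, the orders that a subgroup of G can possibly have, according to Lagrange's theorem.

|G| = 28 = 2² · 7. By Lagrange's theorem the order of any subgroup divides 28; the divisors of 28 are 1, 2, 4, 7, 14, 28.

Answer: 1, 2, 4, 7, 14, 28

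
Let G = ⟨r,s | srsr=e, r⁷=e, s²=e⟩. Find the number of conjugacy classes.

The conjugacy classes (representative and size) are:
  [e] (size 1), [r⁶] (size 2), [r⁵] (size 2), [r⁴] (size 2), [rs] (size 7).
Class equation: 1 + 2 + 2 + 2 + 7 = 14 = |G|. So G has 5 conjugacy classes.

Answer: 5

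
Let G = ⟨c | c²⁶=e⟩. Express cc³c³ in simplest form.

Multiply left to right, reducing at each step:
  c · c³ = c⁴
  (c⁴) · c³ = c⁷

Answer: c⁷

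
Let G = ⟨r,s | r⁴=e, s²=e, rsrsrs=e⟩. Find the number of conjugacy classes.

The conjugacy classes (representative and size) are:
  [e] (size 1), [r³] (size 6), [r²sr²s] (size 3), [rsr³] (size 6), [sr³] (size 8).
Class equation: 1 + 6 + 3 + 6 + 8 = 24 = |G|. So G has 5 conjugacy classes.

Answer: 5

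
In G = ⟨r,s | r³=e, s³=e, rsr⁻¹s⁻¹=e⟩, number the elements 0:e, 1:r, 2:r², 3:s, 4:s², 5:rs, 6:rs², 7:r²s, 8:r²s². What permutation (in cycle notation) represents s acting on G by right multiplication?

(0 3 4)(1 5 6)(2 7 8)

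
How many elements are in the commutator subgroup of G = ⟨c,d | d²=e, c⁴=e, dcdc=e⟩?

G' = [G, G] is generated by all commutators. The generator-pair commutators are: [c, d] = c².
The subgroup they normally generate is {e, c²}, of order 2.
Check: |G/G'| = 8/2 = 4 is the order of the abelianisation.

Answer: 2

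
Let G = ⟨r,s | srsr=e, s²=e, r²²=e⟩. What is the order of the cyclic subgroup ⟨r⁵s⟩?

|⟨r⁵s⟩| equals the order of r⁵s. Compute successive powers until reaching e:
  (r⁵s)¹ = r⁵s, (r⁵s)² = e.
The smallest positive k with (r⁵s)ᵏ = e is 2, so |⟨r⁵s⟩| = 2.

Answer: 2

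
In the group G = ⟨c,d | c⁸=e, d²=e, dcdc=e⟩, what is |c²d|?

Compute successive powers until reaching e:
  (c²d)¹ = c²d, (c²d)² = e.
The smallest positive k with (c²d)ᵏ = e is 2.

Answer: 2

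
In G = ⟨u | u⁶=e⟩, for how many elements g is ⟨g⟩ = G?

G is cyclic of order 6. An element generates G iff its order is 6, and a cyclic group of order 6 has exactly φ(6) = 2 such elements.

Answer: 2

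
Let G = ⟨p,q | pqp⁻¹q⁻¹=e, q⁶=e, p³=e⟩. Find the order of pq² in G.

Compute successive powers until reaching e:
  (pq²)¹ = pq², (pq²)² = p²q⁴, (pq²)³ = e.
The smallest positive k with (pq²)ᵏ = e is 3.

Answer: 3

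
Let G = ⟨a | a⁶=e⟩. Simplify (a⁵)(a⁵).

Compute (a⁵) · (a⁵) by multiplying left to right and reducing via the relations at each step:
  (a⁵) · a⁵ = a⁴

Answer: a⁴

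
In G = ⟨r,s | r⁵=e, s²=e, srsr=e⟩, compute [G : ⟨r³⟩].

First find ord(r³) by computing successive powers:
  (r³)¹ = r³, (r³)² = r, (r³)³ = r⁴, (r³)⁴ = r², (r³)⁵ = e.
So |⟨r³⟩| = ord(r³) = 5. With |G| = 10, by Lagrange [G : ⟨r³⟩] = 10/5 = 2.

Answer: 2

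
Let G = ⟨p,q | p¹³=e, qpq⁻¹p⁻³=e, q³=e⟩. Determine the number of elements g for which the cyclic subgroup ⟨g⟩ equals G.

⟨g⟩ = G would require ord(g) = |G| = 39, but the maximum element order in G is 13 < 39. So G is not cyclic and no single element generates it: the count is 0.

Answer: 0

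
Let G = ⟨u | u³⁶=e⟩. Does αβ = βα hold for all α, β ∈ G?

G has a single generator, so G is cyclic and hence abelian.

Answer: Yes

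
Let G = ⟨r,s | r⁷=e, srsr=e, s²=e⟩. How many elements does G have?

Enumerate words in the generators, reducing via the relations: the distinct elements are
  {e, r, s, rs, r², r³, r⁴, r⁵, r⁶, r²s, r³s, r⁴s, r⁵s, r⁶s}.
No further products give new elements, so |G| = 14.

Answer: 14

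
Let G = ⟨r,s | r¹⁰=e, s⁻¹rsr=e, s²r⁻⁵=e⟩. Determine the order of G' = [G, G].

G' = [G, G] is generated by all commutators. The generator-pair commutators are: [r, s] = r².
The subgroup they normally generate is {e, r², r⁴, r⁶, r⁸}, of order 5.
Check: |G/G'| = 20/5 = 4 is the order of the abelianisation.

Answer: 5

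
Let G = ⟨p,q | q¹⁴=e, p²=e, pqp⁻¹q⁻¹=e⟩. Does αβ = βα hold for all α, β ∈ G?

Each pair of generators commutes: p·q = pq = q·p. Since the generators pairwise commute, every element of G commutes with every other, so G is abelian.

Answer: Yes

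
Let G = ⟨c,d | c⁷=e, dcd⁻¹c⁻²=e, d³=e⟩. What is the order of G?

Enumerate words in the generators, reducing via the relations: the distinct elements are
  {c, d, e, cd, c², c³, c⁴, c⁵, c⁶, d², cd², c²d, c³d, c⁴d, c⁵d, c⁶d, c²d², c³d², c⁴d², c⁵d², c⁶d²}.
No further products give new elements, so |G| = 21.

Answer: 21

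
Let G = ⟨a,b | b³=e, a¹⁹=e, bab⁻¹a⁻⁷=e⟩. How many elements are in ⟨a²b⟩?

|⟨a²b⟩| equals the order of a²b. Compute successive powers until reaching e:
  (a²b)¹ = a²b, (a²b)² = a¹⁶b², (a²b)³ = e.
The smallest positive k with (a²b)ᵏ = e is 3, so |⟨a²b⟩| = 3.

Answer: 3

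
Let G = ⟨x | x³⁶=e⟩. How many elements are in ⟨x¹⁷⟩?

|⟨x¹⁷⟩| equals the order of x¹⁷. Compute successive powers until reaching e:
  (x¹⁷)¹ = x¹⁷, (x¹⁷)² = x³⁴, (x¹⁷)³ = x¹⁵, (x¹⁷)⁴ = x³², (x¹⁷)⁵ = x¹³, (x¹⁷)⁶ = x³⁰, (x¹⁷)⁷ = x¹¹, (x¹⁷)⁸ = x²⁸, (x¹⁷)⁹ = x⁹, (x¹⁷)¹⁰ = x²⁶, (x¹⁷)¹¹ = x⁷, (x¹⁷)¹² = x²⁴, (x¹⁷)¹³ = x⁵, (x¹⁷)¹⁴ = x²², (x¹⁷)¹⁵ = x³, (x¹⁷)¹⁶ = x²⁰, (x¹⁷)¹⁷ = x, (x¹⁷)¹⁸ = x¹⁸, (x¹⁷)¹⁹ = x³⁵, (x¹⁷)²⁰ = x¹⁶, (x¹⁷)²¹ = x³³, (x¹⁷)²² = x¹⁴, (x¹⁷)²³ = x³¹, (x¹⁷)²⁴ = x¹², (x¹⁷)²⁵ = x²⁹, (x¹⁷)²⁶ = x¹⁰, (x¹⁷)²⁷ = x²⁷, (x¹⁷)²⁸ = x⁸, (x¹⁷)²⁹ = x²⁵, (x¹⁷)³⁰ = x⁶, (x¹⁷)³¹ = x²³, (x¹⁷)³² = x⁴, (x¹⁷)³³ = x²¹, (x¹⁷)³⁴ = x², (x¹⁷)³⁵ = x¹⁹, (x¹⁷)³⁶ = e.
The smallest positive k with (x¹⁷)ᵏ = e is 36, so |⟨x¹⁷⟩| = 36.

Answer: 36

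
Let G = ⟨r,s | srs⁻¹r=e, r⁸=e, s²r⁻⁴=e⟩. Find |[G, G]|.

G' = [G, G] is generated by all commutators. The generator-pair commutators are: [r, s] = r².
The subgroup they normally generate is {e, r², r⁴, r⁶}, of order 4.
Check: |G/G'| = 16/4 = 4 is the order of the abelianisation.

Answer: 4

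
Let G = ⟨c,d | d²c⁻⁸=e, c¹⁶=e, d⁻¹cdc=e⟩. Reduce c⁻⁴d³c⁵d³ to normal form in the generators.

Multiply left to right, reducing at each step:
  (c¹²) · d³ = c⁴d
  (c⁴d) · c⁵ = c⁷d⁻¹
  (c⁷d⁻¹) · d³ = c¹⁵

Answer: c¹⁵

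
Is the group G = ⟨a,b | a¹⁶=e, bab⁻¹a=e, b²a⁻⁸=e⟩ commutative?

a·b = ab but b·a = a⁷b⁻¹, so a·b ≠ b·a and G is not abelian.

Answer: No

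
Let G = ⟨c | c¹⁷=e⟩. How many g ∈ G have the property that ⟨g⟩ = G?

G is cyclic of order 17. An element generates G iff its order is 17, and a cyclic group of order 17 has exactly φ(17) = 16 such elements.

Answer: 16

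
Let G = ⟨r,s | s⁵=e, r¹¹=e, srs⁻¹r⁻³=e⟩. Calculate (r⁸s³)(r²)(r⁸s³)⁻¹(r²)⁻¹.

[(r⁸s³), (r²)] = (r⁸s³)·(r²)·(r⁸s³)⁻¹·(r²)⁻¹.
  (r⁸s³) · (r²) = r⁷s³
  (r⁷s³) · (r⁵s²) = r¹⁰
  (r¹⁰) · (r⁹) = r⁸

Answer: r⁸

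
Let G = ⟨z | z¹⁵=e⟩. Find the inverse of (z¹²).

The order of (z¹²) is 5 (smallest k with (z¹²)ᵏ = e), so (z¹²)⁻¹ = (z¹²)⁴ = z³.
Check: (z¹²) · (z³) → (z¹²) · z³ = e, giving e as required.

Answer: z³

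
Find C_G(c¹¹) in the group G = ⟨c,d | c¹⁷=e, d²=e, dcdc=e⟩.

⟨c¹¹⟩ ⊆ C_G(c¹¹) since powers of c¹¹ commute with c¹¹; so |C_G(c¹¹)| ≥ |⟨c¹¹⟩| = 17.
By orbit–stabilizer, |C_G(c¹¹)| = |G| / |conj. class of c¹¹| = 34 / 2 = 17.
The 17 elements commuting with c¹¹ are {e, c, c², c³, c⁴, c⁵, c⁶, c⁷, c⁸, c⁹, c¹⁰, c¹¹, c¹², c¹³, c¹⁴, c¹⁵, c¹⁶}.

Answer: {e, c, c², c³, c⁴, c⁵, c⁶, c⁷, c⁸, c⁹, c¹⁰, c¹¹, c¹², c¹³, c¹⁴, c¹⁵, c¹⁶}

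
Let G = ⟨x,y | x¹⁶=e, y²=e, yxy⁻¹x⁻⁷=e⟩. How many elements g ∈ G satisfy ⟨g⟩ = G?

⟨g⟩ = G would require ord(g) = |G| = 32, but the maximum element order in G is 16 < 32. So G is not cyclic and no single element generates it: the count is 0.

Answer: 0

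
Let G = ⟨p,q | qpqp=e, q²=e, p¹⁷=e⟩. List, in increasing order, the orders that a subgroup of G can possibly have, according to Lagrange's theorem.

|G| = 34 = 2 · 17. By Lagrange's theorem the order of any subgroup divides 34; the divisors of 34 are 1, 2, 17, 34.

Answer: 1, 2, 17, 34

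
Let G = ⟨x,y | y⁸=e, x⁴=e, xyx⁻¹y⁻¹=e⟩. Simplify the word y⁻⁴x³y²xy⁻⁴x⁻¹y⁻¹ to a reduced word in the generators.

Multiply left to right, reducing at each step:
  (y⁴) · x³ = x³y⁴
  (x³y⁴) · y² = x³y⁶
  (x³y⁶) · x = y⁶
  (y⁶) · y⁻⁴ = y²
  (y²) · x⁻¹ = x³y²
  (x³y²) · y⁻¹ = x³y

Answer: x³y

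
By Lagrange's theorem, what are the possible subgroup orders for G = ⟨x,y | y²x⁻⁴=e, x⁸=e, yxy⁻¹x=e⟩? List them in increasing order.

|G| = 16 = 2⁴. By Lagrange's theorem the order of any subgroup divides 16; the divisors of 16 are 1, 2, 4, 8, 16.

Answer: 1, 2, 4, 8, 16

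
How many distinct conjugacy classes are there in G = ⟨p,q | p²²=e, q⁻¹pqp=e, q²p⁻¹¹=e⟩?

The conjugacy classes (representative and size) are:
  [e] (size 1), [p²¹] (size 2), [p²] (size 2), [p³] (size 2), [p¹⁸] (size 2), [p¹⁷] (size 2), [p⁶] (size 2), [p⁷] (size 2), [p⁸] (size 2), [p¹³] (size 2), [p¹²] (size 2), [p¹¹] (size 1), [p¹⁰q] (size 11), [p⁷q] (size 11).
Class equation: 1 + 2 + 2 + 2 + 2 + 2 + 2 + 2 + 2 + 2 + 2 + 1 + 11 + 11 = 44 = |G|. So G has 14 conjugacy classes.

Answer: 14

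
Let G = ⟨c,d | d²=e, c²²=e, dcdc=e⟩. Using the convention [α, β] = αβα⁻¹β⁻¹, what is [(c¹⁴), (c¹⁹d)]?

[(c¹⁴), (c¹⁹d)] = (c¹⁴)·(c¹⁹d)·(c¹⁴)⁻¹·(c¹⁹d)⁻¹.
  (c¹⁴) · (c¹⁹d) = c¹¹d
  (c¹¹d) · (c⁸) = c³d
  (c³d) · (c¹⁹d) = c⁶

Answer: c⁶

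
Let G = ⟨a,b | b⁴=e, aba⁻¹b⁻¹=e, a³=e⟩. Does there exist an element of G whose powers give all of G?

|G| = 12. The element ab has order 12 (its powers give 12 distinct elements), so ⟨ab⟩ = G and G is cyclic.

Answer: Yes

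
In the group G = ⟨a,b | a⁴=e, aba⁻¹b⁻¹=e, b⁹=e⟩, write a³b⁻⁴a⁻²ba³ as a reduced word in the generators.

Multiply left to right, reducing at each step:
  (a³) · b⁻⁴ = a³b⁵
  (a³b⁵) · a⁻² = ab⁵
  (ab⁵) · b = ab⁶
  (ab⁶) · a³ = b⁶

Answer: b⁶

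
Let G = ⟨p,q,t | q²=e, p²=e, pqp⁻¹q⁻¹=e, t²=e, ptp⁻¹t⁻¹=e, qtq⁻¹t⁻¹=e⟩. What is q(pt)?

Compute q · (pt) by multiplying left to right and reducing via the relations at each step:
  q · p = pq
  (pq) · t = pqt

Answer: pqt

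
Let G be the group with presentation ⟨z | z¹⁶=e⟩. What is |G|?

G is generated by a single element, so G is cyclic. The relator gives z¹⁶ = e and no smaller power is forced to be e, so the 16 powers {e, z, z², z³, z⁴, z⁵, z⁶, z⁷, z⁸, z⁹, z¹², z¹³, z¹¹, z¹⁰, z¹⁴, z¹⁵} are distinct. Hence |G| = 16.

Answer: 16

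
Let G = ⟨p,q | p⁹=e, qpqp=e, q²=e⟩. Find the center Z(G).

An element z ∈ Z(G) iff z commutes with every generator.
For example e is central: e·p = p = p·e; e·q = q = q·e.
Whereas p ∉ Z(G) since p·q = pq ≠ p⁸q = q·p.
Checking each of the 18 elements this way gives Z(G) = {e}, of order 1.

Answer: {e}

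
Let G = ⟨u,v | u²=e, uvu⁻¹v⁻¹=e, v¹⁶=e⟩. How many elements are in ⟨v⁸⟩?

|⟨v⁸⟩| equals the order of v⁸. Compute successive powers until reaching e:
  (v⁸)¹ = v⁸, (v⁸)² = e.
The smallest positive k with (v⁸)ᵏ = e is 2, so |⟨v⁸⟩| = 2.

Answer: 2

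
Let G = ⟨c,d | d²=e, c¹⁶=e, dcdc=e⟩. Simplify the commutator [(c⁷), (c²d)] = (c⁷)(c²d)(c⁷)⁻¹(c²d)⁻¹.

[(c⁷), (c²d)] = (c⁷)·(c²d)·(c⁷)⁻¹·(c²d)⁻¹.
  (c⁷) · (c²d) = c⁹d
  (c⁹d) · (c⁹) = d
  d · (c²d) = c¹⁴

Answer: c¹⁴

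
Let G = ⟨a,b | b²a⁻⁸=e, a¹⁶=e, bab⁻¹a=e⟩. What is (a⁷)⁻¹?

The order of (a⁷) is 16 (smallest k with (a⁷)ᵏ = e), so (a⁷)⁻¹ = (a⁷)¹⁵ = a⁹.
Check: (a⁷) · (a⁹) → (a⁷) · a⁹ = e, giving e as required.

Answer: a⁹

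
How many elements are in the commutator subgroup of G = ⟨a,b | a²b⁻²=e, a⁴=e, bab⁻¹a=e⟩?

G' = [G, G] is generated by all commutators. The generator-pair commutators are: [a, b] = a².
The subgroup they normally generate is {e, a²}, of order 2.
Check: |G/G'| = 8/2 = 4 is the order of the abelianisation.

Answer: 2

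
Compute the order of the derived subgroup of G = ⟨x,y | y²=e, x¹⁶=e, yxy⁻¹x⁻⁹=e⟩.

G' = [G, G] is generated by all commutators. The generator-pair commutators are: [x, y] = x⁸.
The subgroup they normally generate is {e, x⁸}, of order 2.
Check: |G/G'| = 32/2 = 16 is the order of the abelianisation.

Answer: 2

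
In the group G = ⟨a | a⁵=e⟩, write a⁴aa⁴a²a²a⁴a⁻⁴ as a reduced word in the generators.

Multiply left to right, reducing at each step:
  (a⁴) · a = e
  e · a⁴ = a⁴
  (a⁴) · a² = a
  a · a² = a³
  (a³) · a⁴ = a²
  (a²) · a⁻⁴ = a³

Answer: a³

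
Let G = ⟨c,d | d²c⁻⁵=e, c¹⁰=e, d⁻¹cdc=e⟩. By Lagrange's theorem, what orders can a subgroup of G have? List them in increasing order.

|G| = 20 = 2² · 5. By Lagrange's theorem the order of any subgroup divides 20; the divisors of 20 are 1, 2, 4, 5, 10, 20.

Answer: 1, 2, 4, 5, 10, 20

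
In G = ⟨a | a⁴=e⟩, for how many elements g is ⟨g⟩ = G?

G is cyclic of order 4. An element generates G iff its order is 4, and a cyclic group of order 4 has exactly φ(4) = 2 such elements.

Answer: 2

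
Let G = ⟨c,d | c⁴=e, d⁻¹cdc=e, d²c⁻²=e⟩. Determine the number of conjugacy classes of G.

The conjugacy classes (representative and size) are:
  [e] (size 1), [c³] (size 2), [c²] (size 1), [d⁻¹] (size 2), [cd⁻¹] (size 2).
Class equation: 1 + 2 + 1 + 2 + 2 = 8 = |G|. So G has 5 conjugacy classes.

Answer: 5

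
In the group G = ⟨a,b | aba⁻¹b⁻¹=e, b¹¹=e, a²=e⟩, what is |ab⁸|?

Compute successive powers until reaching e:
  (ab⁸)¹ = ab⁸, (ab⁸)² = b⁵, (ab⁸)³ = ab², (ab⁸)⁴ = b¹⁰, (ab⁸)⁵ = ab⁷, (ab⁸)⁶ = b⁴, (ab⁸)⁷ = ab, (ab⁸)⁸ = b⁹, (ab⁸)⁹ = ab⁶, (ab⁸)¹⁰ = b³, (ab⁸)¹¹ = a, (ab⁸)¹² = b⁸, (ab⁸)¹³ = ab⁵, (ab⁸)¹⁴ = b², (ab⁸)¹⁵ = ab¹⁰, (ab⁸)¹⁶ = b⁷, (ab⁸)¹⁷ = ab⁴, (ab⁸)¹⁸ = b, (ab⁸)¹⁹ = ab⁹, (ab⁸)²⁰ = b⁶, (ab⁸)²¹ = ab³, (ab⁸)²² = e.
The smallest positive k with (ab⁸)ᵏ = e is 22.

Answer: 22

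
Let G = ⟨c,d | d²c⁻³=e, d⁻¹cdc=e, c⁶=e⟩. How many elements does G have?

Enumerate words in the generators, reducing via the relations: the distinct elements are
  {c, d, e, cd, c², c³, c⁴, c⁵, c²d, d⁻¹, cd⁻¹, c²d⁻¹}.
No further products give new elements, so |G| = 12.

Answer: 12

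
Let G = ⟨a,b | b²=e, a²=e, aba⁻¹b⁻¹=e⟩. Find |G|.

Enumerate words in the generators, reducing via the relations: the distinct elements are
  {a, b, e, ab}.
No further products give new elements, so |G| = 4.

Answer: 4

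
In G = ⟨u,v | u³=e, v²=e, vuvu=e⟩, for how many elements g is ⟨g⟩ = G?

⟨g⟩ = G would require ord(g) = |G| = 6, but the maximum element order in G is 3 < 6. So G is not cyclic and no single element generates it: the count is 0.

Answer: 0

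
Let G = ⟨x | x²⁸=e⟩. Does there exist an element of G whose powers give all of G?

|G| = 28. The element x has order 28 (its powers give 28 distinct elements), so ⟨x⟩ = G and G is cyclic.

Answer: Yes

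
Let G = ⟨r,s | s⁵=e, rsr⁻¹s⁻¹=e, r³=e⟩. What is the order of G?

Enumerate words in the generators, reducing via the relations: the distinct elements are
  {e, r, s, rs, r², s², s³, s⁴, rs², rs³, rs⁴, r²s, r²s², r²s³, r²s⁴}.
No further products give new elements, so |G| = 15.

Answer: 15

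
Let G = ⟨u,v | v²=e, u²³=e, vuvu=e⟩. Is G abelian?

u·v = uv but v·u = u²²v, so u·v ≠ v·u and G is not abelian.

Answer: No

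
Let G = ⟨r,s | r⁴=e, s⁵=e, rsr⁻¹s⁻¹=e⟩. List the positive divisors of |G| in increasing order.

|G| = 20 = 2² · 5. By Lagrange's theorem the order of any subgroup divides 20; the divisors of 20 are 1, 2, 4, 5, 10, 20.

Answer: 1, 2, 4, 5, 10, 20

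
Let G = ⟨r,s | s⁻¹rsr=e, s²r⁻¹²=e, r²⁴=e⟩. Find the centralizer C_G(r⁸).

⟨r⁸⟩ ⊆ C_G(r⁸) since powers of r⁸ commute with r⁸; so |C_G(r⁸)| ≥ |⟨r⁸⟩| = 3.
By orbit–stabilizer, |C_G(r⁸)| = |G| / |conj. class of r⁸| = 48 / 2 = 24.
The 24 elements commuting with r⁸ are {e, r, r², r³, r⁴, r⁵, r⁶, r⁷, r⁸, r⁹, r¹⁰, r¹¹, r¹², r¹³, r¹⁴, r¹⁵, r¹⁶, r¹⁷, r¹⁸, r¹⁹, r²⁰, r²¹, r²², r²³}.

Answer: {e, r, r², r³, r⁴, r⁵, r⁶, r⁷, r⁸, r⁹, r¹⁰, r¹¹, r¹², r¹³, r¹⁴, r¹⁵, r¹⁶, r¹⁷, r¹⁸, r¹⁹, r²⁰, r²¹, r²², r²³}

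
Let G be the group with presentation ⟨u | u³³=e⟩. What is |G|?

G is generated by a single element, so G is cyclic. The relator gives u³³ = e and no smaller power is forced to be e, so the 33 powers {e, u, u², u³, u⁴, u⁵, u⁶, u⁷, u⁸, u⁹, u²², u²³, u²¹, u²⁰, u²⁴, u²⁵, u²⁶, u²⁷, u²⁸, u²⁹, u³², u³¹, u³⁰, u¹², u¹³, u¹¹, u¹⁰, u¹⁴, u¹⁵, u¹⁶, u¹⁷, u¹⁸, u¹⁹} are distinct. Hence |G| = 33.

Answer: 33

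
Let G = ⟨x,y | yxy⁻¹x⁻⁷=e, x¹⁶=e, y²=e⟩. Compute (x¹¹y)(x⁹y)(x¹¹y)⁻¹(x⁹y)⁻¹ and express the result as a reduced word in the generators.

[(x¹¹y), (x⁹y)] = (x¹¹y)·(x⁹y)·(x¹¹y)⁻¹·(x⁹y)⁻¹.
  (x¹¹y) · (x⁹y) = x¹⁰
  (x¹⁰) · (x³y) = x¹³y
  (x¹³y) · (xy) = x⁴

Answer: x⁴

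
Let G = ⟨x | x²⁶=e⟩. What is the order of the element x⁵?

Compute successive powers until reaching e:
  (x⁵)¹ = x⁵, (x⁵)² = x¹⁰, (x⁵)³ = x¹⁵, (x⁵)⁴ = x²⁰, (x⁵)⁵ = x²⁵, (x⁵)⁶ = x⁴, (x⁵)⁷ = x⁹, (x⁵)⁸ = x¹⁴, (x⁵)⁹ = x¹⁹, (x⁵)¹⁰ = x²⁴, (x⁵)¹¹ = x³, (x⁵)¹² = x⁸, (x⁵)¹³ = x¹³, (x⁵)¹⁴ = x¹⁸, (x⁵)¹⁵ = x²³, (x⁵)¹⁶ = x², (x⁵)¹⁷ = x⁷, (x⁵)¹⁸ = x¹², (x⁵)¹⁹ = x¹⁷, (x⁵)²⁰ = x²², (x⁵)²¹ = x, (x⁵)²² = x⁶, (x⁵)²³ = x¹¹, (x⁵)²⁴ = x¹⁶, (x⁵)²⁵ = x²¹, (x⁵)²⁶ = e.
The smallest positive k with (x⁵)ᵏ = e is 26.

Answer: 26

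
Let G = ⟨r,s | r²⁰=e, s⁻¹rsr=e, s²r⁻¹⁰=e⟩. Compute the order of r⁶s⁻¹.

Compute successive powers until reaching e:
  (r⁶s⁻¹)¹ = r⁶s⁻¹, (r⁶s⁻¹)² = r¹⁰, (r⁶s⁻¹)³ = r⁶s, (r⁶s⁻¹)⁴ = e.
The smallest positive k with (r⁶s⁻¹)ᵏ = e is 4.

Answer: 4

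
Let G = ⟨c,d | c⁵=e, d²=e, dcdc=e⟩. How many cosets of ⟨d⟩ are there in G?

First find ord(d) by computing successive powers:
  d¹ = d, d² = e.
So |⟨d⟩| = ord(d) = 2. With |G| = 10, by Lagrange [G : ⟨d⟩] = 10/2 = 5.

Answer: 5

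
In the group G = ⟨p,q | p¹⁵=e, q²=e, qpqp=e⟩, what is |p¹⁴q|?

Compute successive powers until reaching e:
  (p¹⁴q)¹ = p¹⁴q, (p¹⁴q)² = e.
The smallest positive k with (p¹⁴q)ᵏ = e is 2.

Answer: 2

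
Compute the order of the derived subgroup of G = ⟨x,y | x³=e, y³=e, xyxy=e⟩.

G' = [G, G] is generated by all commutators. The generator-pair commutators are: [x, y] = xy²x.
The subgroup they normally generate is {e, xy, x²y², xy²x}, of order 4.
Check: |G/G'| = 12/4 = 3 is the order of the abelianisation.

Answer: 4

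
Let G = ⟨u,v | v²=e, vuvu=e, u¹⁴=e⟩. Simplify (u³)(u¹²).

Compute (u³) · (u¹²) by multiplying left to right and reducing via the relations at each step:
  (u³) · u¹² = u

Answer: u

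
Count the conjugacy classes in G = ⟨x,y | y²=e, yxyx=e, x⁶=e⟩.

The conjugacy classes (representative and size) are:
  [e] (size 1), [x⁵] (size 2), [x⁴] (size 2), [x³] (size 1), [y] (size 3), [x³y] (size 3).
Class equation: 1 + 2 + 2 + 1 + 3 + 3 = 12 = |G|. So G has 6 conjugacy classes.

Answer: 6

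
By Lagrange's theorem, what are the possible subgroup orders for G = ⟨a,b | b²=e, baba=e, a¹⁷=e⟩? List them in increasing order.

|G| = 34 = 2 · 17. By Lagrange's theorem the order of any subgroup divides 34; the divisors of 34 are 1, 2, 17, 34.

Answer: 1, 2, 17, 34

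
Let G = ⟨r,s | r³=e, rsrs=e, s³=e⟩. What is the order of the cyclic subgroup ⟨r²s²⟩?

|⟨r²s²⟩| equals the order of r²s². Compute successive powers until reaching e:
  (r²s²)¹ = r²s², (r²s²)² = e.
The smallest positive k with (r²s²)ᵏ = e is 2, so |⟨r²s²⟩| = 2.

Answer: 2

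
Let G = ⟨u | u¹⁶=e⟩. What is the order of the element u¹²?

Compute successive powers until reaching e:
  (u¹²)¹ = u¹², (u¹²)² = u⁸, (u¹²)³ = u⁴, (u¹²)⁴ = e.
The smallest positive k with (u¹²)ᵏ = e is 4.

Answer: 4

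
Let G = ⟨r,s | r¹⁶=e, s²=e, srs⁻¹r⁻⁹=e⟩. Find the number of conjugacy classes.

The conjugacy classes (representative and size) are:
  [e] (size 1), [r⁹] (size 2), [r²] (size 1), [r³] (size 2), [r⁴] (size 1), [r¹³] (size 2), [r⁶] (size 1), [r¹⁵] (size 2), [r⁸] (size 1), [r¹⁰] (size 1), [r¹²] (size 1), [r¹⁴] (size 1), [s] (size 2), [rs] (size 2), [r²s] (size 2), [r¹¹s] (size 2), [r⁴s] (size 2), [r¹³s] (size 2), [r¹⁴s] (size 2), [r¹⁵s] (size 2).
Class equation: 1 + 2 + 1 + 2 + 1 + 2 + 1 + 2 + 1 + 1 + 1 + 1 + 2 + 2 + 2 + 2 + 2 + 2 + 2 + 2 = 32 = |G|. So G has 20 conjugacy classes.

Answer: 20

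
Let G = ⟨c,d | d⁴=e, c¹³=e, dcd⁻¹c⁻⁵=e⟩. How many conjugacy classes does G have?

The conjugacy classes (representative and size) are:
  [e] (size 1), [c] (size 4), [c²] (size 4), [c⁹] (size 4), [c¹²d] (size 13), [c⁴d²] (size 13), [c¹²d³] (size 13).
Class equation: 1 + 4 + 4 + 4 + 13 + 13 + 13 = 52 = |G|. So G has 7 conjugacy classes.

Answer: 7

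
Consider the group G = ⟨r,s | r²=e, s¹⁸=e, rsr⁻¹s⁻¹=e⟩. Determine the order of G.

Enumerate words in the generators, reducing via the relations: the distinct elements are
  {e, r, s, rs, s², s³, s⁴, s⁵, s⁶, s⁷, s⁸, s⁹, rs², rs³, rs⁴, rs⁵, rs⁶, rs⁷, rs⁸, rs⁹, s¹², s¹³, s¹¹, s¹⁰, s¹⁴, s¹⁵, s¹⁶, s¹⁷, rs¹², rs¹³, rs¹¹, rs¹⁰, rs¹⁴, rs¹⁵, rs¹⁶, rs¹⁷}.
No further products give new elements, so |G| = 36.

Answer: 36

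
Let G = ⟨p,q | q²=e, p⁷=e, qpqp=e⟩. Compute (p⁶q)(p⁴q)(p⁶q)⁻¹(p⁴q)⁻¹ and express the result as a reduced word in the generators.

[(p⁶q), (p⁴q)] = (p⁶q)·(p⁴q)·(p⁶q)⁻¹·(p⁴q)⁻¹.
  (p⁶q) · (p⁴q) = p²
  (p²) · (p⁶q) = pq
  (pq) · (p⁴q) = p⁴

Answer: p⁴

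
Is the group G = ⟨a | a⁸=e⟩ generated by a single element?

|G| = 8. The element a has order 8 (its powers give 8 distinct elements), so ⟨a⟩ = G and G is cyclic.

Answer: Yes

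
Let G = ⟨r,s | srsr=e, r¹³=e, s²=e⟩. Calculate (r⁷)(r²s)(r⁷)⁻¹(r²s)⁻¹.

[(r⁷), (r²s)] = (r⁷)·(r²s)·(r⁷)⁻¹·(r²s)⁻¹.
  (r⁷) · (r²s) = r⁹s
  (r⁹s) · (r⁶) = r³s
  (r³s) · (r²s) = r

Answer: r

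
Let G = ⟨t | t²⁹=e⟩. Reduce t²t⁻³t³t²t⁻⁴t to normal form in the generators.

Multiply left to right, reducing at each step:
  (t²) · t⁻³ = t²⁸
  (t²⁸) · t³ = t²
  (t²) · t² = t⁴
  (t⁴) · t⁻⁴ = e
  e · t = t

Answer: t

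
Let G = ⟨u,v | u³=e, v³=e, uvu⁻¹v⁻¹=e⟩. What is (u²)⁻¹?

The order of (u²) is 3 (smallest k with (u²)ᵏ = e), so (u²)⁻¹ = (u²)² = u.
Check: (u²) · u → (u²) · u = e, giving e as required.

Answer: u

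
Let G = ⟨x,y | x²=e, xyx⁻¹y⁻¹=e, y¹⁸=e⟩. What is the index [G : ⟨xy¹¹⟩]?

First find ord(xy¹¹) by computing successive powers:
  (xy¹¹)¹ = xy¹¹, (xy¹¹)² = y⁴, (xy¹¹)³ = xy¹⁵, (xy¹¹)⁴ = y⁸, (xy¹¹)⁵ = xy, (xy¹¹)⁶ = y¹², (xy¹¹)⁷ = xy⁵, (xy¹¹)⁸ = y¹⁶, (xy¹¹)⁹ = xy⁹, (xy¹¹)¹⁰ = y², (xy¹¹)¹¹ = xy¹³, (xy¹¹)¹² = y⁶, (xy¹¹)¹³ = xy¹⁷, (xy¹¹)¹⁴ = y¹⁰, (xy¹¹)¹⁵ = xy³, (xy¹¹)¹⁶ = y¹⁴, (xy¹¹)¹⁷ = xy⁷, (xy¹¹)¹⁸ = e.
So |⟨xy¹¹⟩| = ord(xy¹¹) = 18. With |G| = 36, by Lagrange [G : ⟨xy¹¹⟩] = 36/18 = 2.

Answer: 2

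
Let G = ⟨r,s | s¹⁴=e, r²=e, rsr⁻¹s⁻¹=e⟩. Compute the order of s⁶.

Compute successive powers until reaching e:
  (s⁶)¹ = s⁶, (s⁶)² = s¹², (s⁶)³ = s⁴, (s⁶)⁴ = s¹⁰, (s⁶)⁵ = s², (s⁶)⁶ = s⁸, (s⁶)⁷ = e.
The smallest positive k with (s⁶)ᵏ = e is 7.

Answer: 7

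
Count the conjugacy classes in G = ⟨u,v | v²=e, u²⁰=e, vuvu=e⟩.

The conjugacy classes (representative and size) are:
  [e] (size 1), [u] (size 2), [u¹⁸] (size 2), [u³] (size 2), [u⁴] (size 2), [u¹⁵] (size 2), [u¹⁴] (size 2), [u⁷] (size 2), [u¹²] (size 2), [u¹¹] (size 2), [u¹⁰] (size 1), [u¹⁸v] (size 10), [u⁵v] (size 10).
Class equation: 1 + 2 + 2 + 2 + 2 + 2 + 2 + 2 + 2 + 2 + 1 + 10 + 10 = 40 = |G|. So G has 13 conjugacy classes.

Answer: 13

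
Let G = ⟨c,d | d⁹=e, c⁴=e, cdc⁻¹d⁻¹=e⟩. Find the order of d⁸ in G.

Compute successive powers until reaching e:
  (d⁸)¹ = d⁸, (d⁸)² = d⁷, (d⁸)³ = d⁶, (d⁸)⁴ = d⁵, (d⁸)⁵ = d⁴, (d⁸)⁶ = d³, (d⁸)⁷ = d², (d⁸)⁸ = d, (d⁸)⁹ = e.
The smallest positive k with (d⁸)ᵏ = e is 9.

Answer: 9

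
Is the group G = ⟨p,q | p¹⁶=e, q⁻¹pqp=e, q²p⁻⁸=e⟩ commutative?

p·q = pq but q·p = p⁷q⁻¹, so p·q ≠ q·p and G is not abelian.

Answer: No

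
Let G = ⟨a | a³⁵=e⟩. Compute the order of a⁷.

Compute successive powers until reaching e:
  (a⁷)¹ = a⁷, (a⁷)² = a¹⁴, (a⁷)³ = a²¹, (a⁷)⁴ = a²⁸, (a⁷)⁵ = e.
The smallest positive k with (a⁷)ᵏ = e is 5.

Answer: 5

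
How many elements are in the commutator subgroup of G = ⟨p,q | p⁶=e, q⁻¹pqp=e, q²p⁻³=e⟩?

G' = [G, G] is generated by all commutators. The generator-pair commutators are: [p, q] = p².
The subgroup they normally generate is {e, p², p⁴}, of order 3.
Check: |G/G'| = 12/3 = 4 is the order of the abelianisation.

Answer: 3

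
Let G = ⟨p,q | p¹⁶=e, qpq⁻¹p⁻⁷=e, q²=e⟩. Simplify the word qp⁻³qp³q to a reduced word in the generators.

Multiply left to right, reducing at each step:
  q · p⁻³ = p¹¹q
  (p¹¹q) · q = p¹¹
  (p¹¹) · p³ = p¹⁴
  (p¹⁴) · q = p¹⁴q

Answer: p¹⁴q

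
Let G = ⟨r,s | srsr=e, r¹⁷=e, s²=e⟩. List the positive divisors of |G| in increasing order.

|G| = 34 = 2 · 17. By Lagrange's theorem the order of any subgroup divides 34; the divisors of 34 are 1, 2, 17, 34.

Answer: 1, 2, 17, 34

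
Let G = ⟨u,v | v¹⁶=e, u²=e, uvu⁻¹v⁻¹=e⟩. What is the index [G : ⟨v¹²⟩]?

First find ord(v¹²) by computing successive powers:
  (v¹²)¹ = v¹², (v¹²)² = v⁸, (v¹²)³ = v⁴, (v¹²)⁴ = e.
So |⟨v¹²⟩| = ord(v¹²) = 4. With |G| = 32, by Lagrange [G : ⟨v¹²⟩] = 32/4 = 8.

Answer: 8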